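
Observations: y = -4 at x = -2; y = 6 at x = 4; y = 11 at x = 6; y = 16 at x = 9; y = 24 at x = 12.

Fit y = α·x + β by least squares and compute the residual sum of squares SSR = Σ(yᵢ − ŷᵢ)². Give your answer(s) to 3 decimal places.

Sums needed: Σx·x = 281, Σx = 29, Σ1 = 5.
And Σx·y = 530, Σy = 53.
So AᵀA·[α, β]ᵀ = Aᵀy: [[281, 29]; [29, 5]]·[α, β]ᵀ = [530, 53]ᵀ.
Eliminating β: 5·(row 1) − 29·(row 2) gives 564·α = 5·530 − 29·53 = 1113, so α = 371/188.
Then β = (53 − 29·(371/188))/5 = -159/188.
Residuals: 149/188, -197/188, 1/188, -43/47, 219/188; SSR = 737/188.

SSR = 3.920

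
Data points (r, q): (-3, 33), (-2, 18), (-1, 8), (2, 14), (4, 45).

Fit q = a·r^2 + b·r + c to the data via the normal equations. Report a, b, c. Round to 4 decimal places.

a = 2.7987, b = -1.0515, c = 4.5691

Sums needed: Σr^2·r^2 = 370, Σr^2·r = 36, Σr^2 = 34, Σr·r = 34, Σr = 0, Σ1 = 5.
For Aᵀq: Σr^2·q = 1153, Σr·q = 65, Σq = 118.
So AᵀA·[a, b, c]ᵀ = Aᵀq: [[370, 36, 34]; [36, 34, 0]; [34, 0, 5]]·[a, b, c]ᵀ = [1153, 65, 118]ᵀ.
Inverting the 3×3 Gram matrix, [a, b, c]ᵀ = [23951/8558, -8999/8558, 19551/4279]ᵀ.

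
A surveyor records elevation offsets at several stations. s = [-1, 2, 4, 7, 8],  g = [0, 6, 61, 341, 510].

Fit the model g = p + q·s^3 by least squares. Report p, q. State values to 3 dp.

p = -1.219, q = 0.998

From the data, Σ1 = 5, Σs^3 = 926, Σs^3·s^3 = 383954.
And Σg = 918, Σs^3·g = 382035.
Normal equations: [[5, 926]; [926, 383954]]·[p, q]ᵀ = [918, 382035]ᵀ.
det = 5·383954 − 926² = 1062294.
p = (918·383954 − 926·382035)/1062294 = -215773/177049; q = (5·382035 − 926·918)/1062294 = 353369/354098.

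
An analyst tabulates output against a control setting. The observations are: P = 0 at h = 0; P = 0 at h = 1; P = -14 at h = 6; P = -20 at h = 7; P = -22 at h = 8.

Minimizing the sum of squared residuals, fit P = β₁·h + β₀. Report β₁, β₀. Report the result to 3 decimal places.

The normal system MᵀM·[β₁, β₀]ᵀ = MᵀP is [[150, 22]; [22, 5]]·[β₁, β₀]ᵀ = [-400, -56]ᵀ.
det = 150·5 − 22² = 266.
β₁ = ((-400)·5 − 22·(-56))/266 = -384/133; β₀ = (150·(-56) − 22·(-400))/266 = 200/133.

β₁ = -2.887, β₀ = 1.504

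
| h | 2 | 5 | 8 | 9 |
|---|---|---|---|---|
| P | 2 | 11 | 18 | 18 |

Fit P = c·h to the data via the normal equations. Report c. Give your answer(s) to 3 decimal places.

c = 2.098

Compute the Gram sums: Σh·h = 174.
Moment sums: Σh·P = 365.
Hence c = 365 / 174 ≈ 2.0977.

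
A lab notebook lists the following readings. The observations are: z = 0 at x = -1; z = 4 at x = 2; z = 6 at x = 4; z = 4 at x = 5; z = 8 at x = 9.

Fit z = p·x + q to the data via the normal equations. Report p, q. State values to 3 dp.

Entries of AᵀA: Σx·x = 127, Σx = 19, Σ1 = 5.
Moment sums: Σx·z = 124, Σz = 22.
So AᵀA·[p, q]ᵀ = Aᵀz: [[127, 19]; [19, 5]]·[p, q]ᵀ = [124, 22]ᵀ.
det = 127·5 − 19² = 274.
p = (124·5 − 19·22)/274 = 101/137; q = (127·22 − 19·124)/274 = 219/137.

p = 0.737, q = 1.599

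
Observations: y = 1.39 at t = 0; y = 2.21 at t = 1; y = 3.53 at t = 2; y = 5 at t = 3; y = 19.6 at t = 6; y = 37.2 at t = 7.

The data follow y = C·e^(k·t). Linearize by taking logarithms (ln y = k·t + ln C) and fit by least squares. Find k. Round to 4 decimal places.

Taking logs, ln y = k·t + ln C, so regress ln y on t.
XᵀX = [[99.0000, 19.0000]; [19.0000, 6]], rhs = [51.3112, 10.5849]ᵀ  (here Σt = 19.0000, Σ(t)² = 99.0000, Σln y = 10.5849, Σt·ln y = 51.3112).
Slope k = (n·Σt·ln y − Σt·Σln y)/(n·Σ(t)² − (Σt)²) = (6·51.3112 − 19.0000·10.5849)/233.0000 = 0.45818; ln C = (Σln y − k·Σt)/n = 0.31326.

k = 0.4582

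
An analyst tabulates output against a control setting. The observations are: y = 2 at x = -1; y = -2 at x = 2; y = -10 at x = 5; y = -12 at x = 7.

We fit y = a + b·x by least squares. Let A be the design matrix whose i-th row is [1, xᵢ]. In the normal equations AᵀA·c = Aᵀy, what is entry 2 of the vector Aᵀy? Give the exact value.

-140

Entry 2 ↔ basis x, so (Aᵀy)_{2} = Σᵢ (x)·yᵢ = (-1)·(2) + (2)·(-2) + (5)·(-10) + (7)·(-12) = -140.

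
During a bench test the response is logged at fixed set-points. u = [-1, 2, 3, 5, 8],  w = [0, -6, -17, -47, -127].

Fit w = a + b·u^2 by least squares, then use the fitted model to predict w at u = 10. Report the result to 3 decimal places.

Normal-equation sums: Σ1 = 5, Σu^2 = 103, Σu^2·u^2 = 4819.
Right-hand side: Σw = -197, Σu^2·w = -9480.
Normal equations: [[5, 103]; [103, 4819]]·[a, b]ᵀ = [-197, -9480]ᵀ.
Eliminating b: 4819·(row 1) − 103·(row 2) gives 13486·a = 4819·(-197) − 103·(-9480) = 27097, so a = 27097/13486.
Then b = ((-9480) − 103·(27097/13486))/4819 = -27109/13486.
At u = 10: ŵ = (27097/13486)·(1) + (-27109/13486)·(100) = -2683803/13486.

ŵ = -199.007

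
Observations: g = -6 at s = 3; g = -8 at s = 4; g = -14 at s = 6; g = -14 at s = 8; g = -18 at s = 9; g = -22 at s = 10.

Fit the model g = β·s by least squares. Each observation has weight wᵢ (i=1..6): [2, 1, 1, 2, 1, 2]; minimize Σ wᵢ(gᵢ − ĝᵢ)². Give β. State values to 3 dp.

Normal-equation sums: Σwᵢ·s·s = 479.
For MᵀWg: Σwᵢ·s·g = -978.
Normal equations: [[479]]·[β]ᵀ = [-978]ᵀ.
β = (-978)/479 = -2.04175.

β = -2.042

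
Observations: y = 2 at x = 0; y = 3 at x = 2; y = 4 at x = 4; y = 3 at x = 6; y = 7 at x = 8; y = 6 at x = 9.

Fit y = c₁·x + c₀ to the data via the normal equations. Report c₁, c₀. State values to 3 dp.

Entries of AᵀA: Σx·x = 201, Σx = 29, Σ1 = 6.
Moment sums: Σx·y = 150, Σy = 25.
AᵀA·[c₁, c₀]ᵀ = Aᵀy becomes [[201, 29]; [29, 6]]·[c₁, c₀]ᵀ = [150, 25]ᵀ.
Determinant 201·6 − 29² = 365.
c₁ = (150·6 − 29·25)/365 = 35/73; c₀ = (201·25 − 29·150)/365 = 135/73.

c₁ = 0.479, c₀ = 1.849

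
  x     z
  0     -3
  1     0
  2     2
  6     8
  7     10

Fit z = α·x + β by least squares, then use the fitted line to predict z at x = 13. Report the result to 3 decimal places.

ẑ = 20.474

Normal-equation sums: Σx·x = 90, Σx = 16, Σ1 = 5.
For Mᵀz: Σx·z = 122, Σz = 17.
So MᵀM·[α, β]ᵀ = Mᵀz: [[90, 16]; [16, 5]]·[α, β]ᵀ = [122, 17]ᵀ.
det = 90·5 − 16² = 194.
α = (122·5 − 16·17)/194 = 169/97; β = (90·17 − 16·122)/194 = -211/97.
At x = 13: ẑ = (169/97)·(13) + (-211/97)·(1) = 1986/97.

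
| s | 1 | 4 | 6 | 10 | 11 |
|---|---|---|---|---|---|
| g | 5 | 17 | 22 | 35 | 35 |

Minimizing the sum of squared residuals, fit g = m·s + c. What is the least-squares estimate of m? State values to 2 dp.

m = 3.04

From the data, Σs·s = 274, Σs = 32, Σ1 = 5.
Moment sums: Σs·g = 940, Σg = 114.
det = 274·5 − 32² = 346.
m = (940·5 − 32·114)/346 = 526/173; c = (274·114 − 32·940)/346 = 578/173.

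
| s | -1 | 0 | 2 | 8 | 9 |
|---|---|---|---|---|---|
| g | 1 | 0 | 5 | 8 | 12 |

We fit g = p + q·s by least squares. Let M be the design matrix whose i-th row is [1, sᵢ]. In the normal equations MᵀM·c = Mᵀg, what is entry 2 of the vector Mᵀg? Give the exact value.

181

Entry 2 ↔ basis s, so (Mᵀg)_{2} = Σᵢ (s)·gᵢ = (-1)·(1) + (0)·(0) + (2)·(5) + (8)·(8) + (9)·(12) = 181.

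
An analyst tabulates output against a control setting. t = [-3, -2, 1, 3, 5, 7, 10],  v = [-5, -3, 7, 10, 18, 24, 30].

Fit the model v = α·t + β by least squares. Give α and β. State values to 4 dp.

Compute the Gram sums: Σt·t = 197, Σt = 21, Σ1 = 7.
For Mᵀv: Σt·v = 616, Σv = 81.
MᵀM·[α, β]ᵀ = Mᵀv becomes [[197, 21]; [21, 7]]·[α, β]ᵀ = [616, 81]ᵀ.
Δ = 197·7 − 21² = 938.
α = (616·7 − 21·81)/938 = 373/134; β = (197·81 − 21·616)/938 = 3021/938.

α = 2.7836, β = 3.2207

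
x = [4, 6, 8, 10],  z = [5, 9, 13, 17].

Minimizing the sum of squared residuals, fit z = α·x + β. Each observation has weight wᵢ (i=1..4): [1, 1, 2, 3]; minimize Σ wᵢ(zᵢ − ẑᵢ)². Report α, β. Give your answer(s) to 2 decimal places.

α = 2.00, β = -3.00

Entries of AᵀWA: Σwᵢ·x·x = 480, Σwᵢ·x = 56, Σwᵢ·1 = 7.
For AᵀWz: Σwᵢ·x·z = 792, Σwᵢ·z = 91.
Normal equations: [[480, 56]; [56, 7]]·[α, β]ᵀ = [792, 91]ᵀ.
Determinant 480·7 − 56² = 224.
α = (792·7 − 56·91)/224 = 2; β = (480·91 − 56·792)/224 = -3.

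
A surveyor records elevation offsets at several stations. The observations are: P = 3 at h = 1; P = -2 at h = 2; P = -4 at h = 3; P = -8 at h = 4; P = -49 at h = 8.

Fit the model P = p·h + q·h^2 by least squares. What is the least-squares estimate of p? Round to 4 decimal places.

p = 1.7828

With design matrix A, AᵀA = [[94, 612]; [612, 4450]] and AᵀP = [-437, -3305]ᵀ.
Δ = 94·4450 − 612² = 43756.
p = ((-437)·4450 − 612·(-3305))/43756 = 39005/21878; q = (94·(-3305) − 612·(-437))/43756 = -21613/21878.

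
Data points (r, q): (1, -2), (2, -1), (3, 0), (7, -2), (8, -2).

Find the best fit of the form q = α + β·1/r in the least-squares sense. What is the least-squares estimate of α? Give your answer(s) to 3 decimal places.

α = -1.323

Entries of AᵀA: Σ1 = 5, Σ1/r = 353/168, Σ1/r·1/r = 39433/28224.
Right-hand side: Σq = -7, Σ1/r·q = -85/28.
So AᵀA·[α, β]ᵀ = Aᵀq: [[5, 353/168]; [353/168, 39433/28224]]·[α, β]ᵀ = [-7, -85/28]ᵀ.
Determinant 5·(39433/28224) − (353/168)² = 18139/7056.
α = ((-7)·(39433/28224) − (353/168)·(-85/28))/(18139/7056) = -96001/72556; β = (5·(-85/28) − (353/168)·(-7))/(18139/7056) = -3318/18139.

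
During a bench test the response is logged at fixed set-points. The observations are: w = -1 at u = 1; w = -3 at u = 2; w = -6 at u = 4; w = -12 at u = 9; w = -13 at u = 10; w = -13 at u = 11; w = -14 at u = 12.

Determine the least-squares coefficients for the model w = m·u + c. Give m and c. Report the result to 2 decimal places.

Setting ∂/∂m … = 0 gives: 467·m + 49·c = -580;  49·m + 7·c = -62.
det = 467·7 − 49² = 868.
m = ((-580)·7 − 49·(-62))/868 = -73/62; c = (467·(-62) − 49·(-580))/868 = -267/434.

m = -1.18, c = -0.62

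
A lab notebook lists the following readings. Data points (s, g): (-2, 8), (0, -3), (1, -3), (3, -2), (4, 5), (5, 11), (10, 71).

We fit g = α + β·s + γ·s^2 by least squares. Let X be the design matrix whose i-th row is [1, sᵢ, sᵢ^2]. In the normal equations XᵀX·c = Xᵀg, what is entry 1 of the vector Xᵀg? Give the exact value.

Entry 1 ↔ basis 1, so (Xᵀg)_{1} = Σᵢ gᵢ = (1)·(8) + (1)·(-3) + (1)·(-3) + (1)·(-2) + (1)·(5) + (1)·(11) + (1)·(71) = 87.

87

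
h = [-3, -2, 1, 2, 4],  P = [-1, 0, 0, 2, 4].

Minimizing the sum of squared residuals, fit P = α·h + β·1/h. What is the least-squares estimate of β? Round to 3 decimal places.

Forming XᵀX = [[34, 5]; [5, 241/144]] and XᵀP = [23, 7/3]ᵀ gives XᵀX·[α, β]ᵀ = XᵀP.
Eliminating β: (241/144)·(row 1) − 5·(row 2) gives (2297/72)·α = (241/144)·23 − 5·(7/3) = 3863/144, so α = 3863/4594.
Then β = ((7/3) − 5·(3863/4594))/(241/144) = -2568/2297.

β = -1.118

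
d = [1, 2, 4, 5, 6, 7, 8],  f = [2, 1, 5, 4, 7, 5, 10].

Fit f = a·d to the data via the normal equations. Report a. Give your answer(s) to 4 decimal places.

a = 1.0308

Forming MᵀM = [[195]] and Mᵀf = [201]ᵀ gives MᵀM·[a]ᵀ = Mᵀf.
Hence a = 201 / 195 ≈ 1.03077.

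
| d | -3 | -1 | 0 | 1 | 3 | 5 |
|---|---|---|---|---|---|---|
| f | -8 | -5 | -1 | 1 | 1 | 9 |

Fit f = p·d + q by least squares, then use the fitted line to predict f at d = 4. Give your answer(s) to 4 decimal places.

f̂ = 5.7429

The normal equations are: 45·p + 5·q = 78;  5·p + 6·q = -3.
Δ = 45·6 − 5² = 245.
p = (78·6 − 5·(-3))/245 = 69/35; q = (45·(-3) − 5·78)/245 = -15/7.
At d = 4: f̂ = (69/35)·(4) + (-15/7)·(1) = 201/35.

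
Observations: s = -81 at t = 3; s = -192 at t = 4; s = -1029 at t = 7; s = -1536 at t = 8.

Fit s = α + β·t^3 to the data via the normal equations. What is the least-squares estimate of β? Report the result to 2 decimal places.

β = -3.00

Forming MᵀM = [[4, 946]; [946, 384618]] and Mᵀs = [-2838, -1153854]ᵀ gives MᵀM·[α, β]ᵀ = Mᵀs.
Determinant 4·384618 − 946² = 643556.
α = ((-2838)·384618 − 946·(-1153854))/643556 = 0; β = (4·(-1153854) − 946·(-2838))/643556 = -3.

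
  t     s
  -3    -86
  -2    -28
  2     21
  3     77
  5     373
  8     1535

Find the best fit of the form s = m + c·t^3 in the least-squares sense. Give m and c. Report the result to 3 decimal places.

Normal-equation sums: Σ1 = 6, Σt^3 = 637, Σt^3·t^3 = 279355.
For Mᵀs: Σs = 1892, Σt^3·s = 837338.
MᵀM·[m, c]ᵀ = Mᵀs becomes [[6, 637]; [637, 279355]]·[m, c]ᵀ = [1892, 837338]ᵀ.
Determinant 6·279355 − 637² = 1270361.
m = (1892·279355 − 637·837338)/1270361 = -4844646/1270361; c = (6·837338 − 637·1892)/1270361 = 3818824/1270361.

m = -3.814, c = 3.006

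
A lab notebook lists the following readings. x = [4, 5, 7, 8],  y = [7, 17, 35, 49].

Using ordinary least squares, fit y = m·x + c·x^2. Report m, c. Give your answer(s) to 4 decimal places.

m = -1.9788, c = 1.0103

Entries of MᵀM: Σx·x = 154, Σx·x^2 = 1044, Σx^2·x^2 = 7378.
Moment sums: Σx·y = 750, Σx^2·y = 5388.
So MᵀM·[m, c]ᵀ = Mᵀy: [[154, 1044]; [1044, 7378]]·[m, c]ᵀ = [750, 5388]ᵀ.
Δ = 154·7378 − 1044² = 46276.
m = (750·7378 − 1044·5388)/46276 = -22893/11569; c = (154·5388 − 1044·750)/46276 = 11688/11569.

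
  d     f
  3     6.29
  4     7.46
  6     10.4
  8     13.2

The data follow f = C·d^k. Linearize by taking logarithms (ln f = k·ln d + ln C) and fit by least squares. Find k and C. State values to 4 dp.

Let Y = ln f. Fitting Y = k·ln d + ln C by least squares:
XᵀX = [[10.6632, 6.3561]; [6.3561, 4]], rhs = [14.3675, 8.7705]ᵀ  (here Σln d = 6.3561, Σ(ln d)² = 10.6632, Σln f = 8.7705, Σln d·ln f = 14.3675).
Slope k = (n·Σln d·ln f − Σln d·Σln f)/(n·Σ(ln d)² − (Σln d)²) = (4·14.3675 − 6.3561·8.7705)/2.2529 = 0.76504; ln C = (Σln f − k·Σln d)/n = 0.97697, so C = exp(0.97697) = 2.65639.

k = 0.7650, C = 2.6564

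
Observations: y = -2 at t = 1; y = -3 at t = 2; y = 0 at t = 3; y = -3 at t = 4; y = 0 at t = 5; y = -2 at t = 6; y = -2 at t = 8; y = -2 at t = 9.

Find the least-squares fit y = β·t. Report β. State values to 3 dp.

Compute the Gram sums: Σt·t = 236.
Moment sums: Σt·y = -66.
β = (-66)/236 = -0.279661.

β = -0.280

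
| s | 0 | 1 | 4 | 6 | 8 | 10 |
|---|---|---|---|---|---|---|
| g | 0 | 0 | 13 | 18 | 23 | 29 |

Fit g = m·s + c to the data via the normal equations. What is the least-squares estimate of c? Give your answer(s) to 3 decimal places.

With design matrix M, MᵀM = [[217, 29]; [29, 6]] and Mᵀg = [634, 83]ᵀ.
Eliminating c: 6·(row 1) − 29·(row 2) gives 461·m = 6·634 − 29·83 = 1397, so m = 1397/461.
Then c = (83 − 29·(1397/461))/6 = -375/461.

c = -0.813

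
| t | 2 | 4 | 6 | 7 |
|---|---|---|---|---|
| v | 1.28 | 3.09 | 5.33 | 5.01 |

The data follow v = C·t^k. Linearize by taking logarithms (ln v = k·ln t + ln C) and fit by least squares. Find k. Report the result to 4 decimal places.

k = 1.1627

Taking logs, ln v = k·ln t + ln C, so regress ln v on ln t.
Sums: Σln t = 5.8171, Σ(ln t)² = 9.3992, Σln v = 4.6598, Σln t·ln v = 7.8690.
Normal system: [[9.3992, 5.8171]; [5.8171, 4]]·[k, ln C]ᵀ = [7.8690, 4.6598]ᵀ.
Δ = 9.3992·4 − (5.8171)² = 3.7582; k = (7.8690·4 − 5.8171·4.6598)/3.7582 = 1.16267, ln C = (9.3992·4.6598 − 5.8171·7.8690)/3.7582 = -0.52589.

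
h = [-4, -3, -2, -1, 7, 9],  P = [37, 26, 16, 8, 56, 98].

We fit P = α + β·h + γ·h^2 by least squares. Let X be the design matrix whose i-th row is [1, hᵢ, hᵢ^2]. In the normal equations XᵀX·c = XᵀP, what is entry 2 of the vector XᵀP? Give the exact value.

Entry 2 ↔ basis h, so (XᵀP)_{2} = Σᵢ (h)·Pᵢ = (-4)·(37) + (-3)·(26) + (-2)·(16) + (-1)·(8) + (7)·(56) + (9)·(98) = 1008.

1008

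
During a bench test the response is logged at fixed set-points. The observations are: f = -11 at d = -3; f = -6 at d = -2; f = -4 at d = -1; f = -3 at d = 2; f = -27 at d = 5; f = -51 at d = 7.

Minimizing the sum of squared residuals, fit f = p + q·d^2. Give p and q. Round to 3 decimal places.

p = -1.492, q = -1.011

The normal equations are: 6·p + 92·q = -102;  92·p + 3140·q = -3313.
(Σ1 = 6, Σd^2 = 92, Σd^2·d^2 = 3140, Σf = -102, Σd^2·f = -3313.)
Eliminating q: 3140·(row 1) − 92·(row 2) gives 10376·p = 3140·(-102) − 92·(-3313) = -15484, so p = -3871/2594.
Then q = ((-3313) − 92·(-3871/2594))/3140 = -5247/5188.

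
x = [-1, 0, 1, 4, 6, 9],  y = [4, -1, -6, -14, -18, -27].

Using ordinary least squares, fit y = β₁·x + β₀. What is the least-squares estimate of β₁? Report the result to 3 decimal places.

Forming AᵀA = [[135, 19]; [19, 6]] and Aᵀy = [-417, -62]ᵀ gives AᵀA·[β₁, β₀]ᵀ = Aᵀy.
Determinant 135·6 − 19² = 449.
β₁ = ((-417)·6 − 19·(-62))/449 = -1324/449; β₀ = (135·(-62) − 19·(-417))/449 = -447/449.

β₁ = -2.949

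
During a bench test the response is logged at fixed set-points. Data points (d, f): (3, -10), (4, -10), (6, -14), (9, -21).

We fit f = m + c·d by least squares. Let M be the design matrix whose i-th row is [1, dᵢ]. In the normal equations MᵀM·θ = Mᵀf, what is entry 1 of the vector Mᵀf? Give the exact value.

-55

Entry 1 ↔ basis 1, so (Mᵀf)_{1} = Σᵢ fᵢ = (1)·(-10) + (1)·(-10) + (1)·(-14) + (1)·(-21) = -55.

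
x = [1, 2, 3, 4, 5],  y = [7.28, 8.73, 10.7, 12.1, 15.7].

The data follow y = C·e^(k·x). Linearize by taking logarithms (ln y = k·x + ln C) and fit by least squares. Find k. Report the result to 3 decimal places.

k = 0.186

With ln yᵢ as the transformed response and xᵢ as the regressor:
AᵀA = [[55.0000, 15.0000]; [15.0000, 5]], rhs = [37.1705, 11.7690]ᵀ  (here Σx = 15.0000, Σ(x)² = 55.0000, Σln y = 11.7690, Σx·ln y = 37.1705).
Δ = 55.0000·5 − (15.0000)² = 50.0000; k = (37.1705·5 − 15.0000·11.7690)/50.0000 = 0.18635, ln C = (55.0000·11.7690 − 15.0000·37.1705)/50.0000 = 1.79475.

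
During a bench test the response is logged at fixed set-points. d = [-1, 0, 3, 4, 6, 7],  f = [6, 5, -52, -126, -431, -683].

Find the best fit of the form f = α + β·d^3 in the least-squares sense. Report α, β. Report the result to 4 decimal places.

With design matrix M, MᵀM = [[6, 649]; [649, 169131]] and Mᵀf = [-1281, -336839]ᵀ.
Δ = 6·169131 − 649² = 593585.
α = ((-1281)·169131 − 649·(-336839))/593585 = 390340/118717; β = (6·(-336839) − 649·(-1281))/593585 = -237933/118717.

α = 3.2880, β = -2.0042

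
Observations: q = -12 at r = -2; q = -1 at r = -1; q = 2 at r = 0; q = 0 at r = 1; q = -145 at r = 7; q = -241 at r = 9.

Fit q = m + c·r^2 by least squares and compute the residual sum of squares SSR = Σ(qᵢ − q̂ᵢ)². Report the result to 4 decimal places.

SSR = 4.7917

Forming MᵀM = [[6, 136]; [136, 8980]] and Mᵀq = [-397, -26675]ᵀ gives MᵀM·[m, c]ᵀ = Mᵀq.
Determinant 6·8980 − 136² = 35384.
m = ((-397)·8980 − 136·(-26675))/35384 = 15685/8846; c = (6·(-26675) − 136·(-397))/35384 = -53029/17692.
Residuals: -15779/8846, 3967/17692, 2007/8846, 21659/17692, 1711/17692, 207/17692; SSR = 84775/17692.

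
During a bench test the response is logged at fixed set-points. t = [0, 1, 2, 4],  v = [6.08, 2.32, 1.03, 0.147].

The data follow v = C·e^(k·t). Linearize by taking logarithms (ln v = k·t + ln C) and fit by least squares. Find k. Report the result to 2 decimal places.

Taking logs, ln v = k·t + ln C, so regress ln v on t.
Σt = 7.0000, Σ(t)² = 21.0000, Σln v = 0.7588, Σt·ln v = -6.7686.
Normal system: [[21.0000, 7.0000]; [7.0000, 4]]·[k, ln C]ᵀ = [-6.7686, 0.7588]ᵀ.
Slope k = (n·Σt·ln v − Σt·Σln v)/(n·Σ(t)² − (Σt)²) = (4·-6.7686 − 7.0000·0.7588)/35.0000 = -0.92532; ln C = (Σln v − k·Σt)/n = 1.80901.

k = -0.93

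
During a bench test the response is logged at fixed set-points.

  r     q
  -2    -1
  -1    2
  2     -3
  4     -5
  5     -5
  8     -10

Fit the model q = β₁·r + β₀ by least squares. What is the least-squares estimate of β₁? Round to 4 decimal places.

Normal-equation sums: Σr·r = 114, Σr = 16, Σ1 = 6.
Moment sums: Σr·q = -131, Σq = -22.
So AᵀA·[β₁, β₀]ᵀ = Aᵀq: [[114, 16]; [16, 6]]·[β₁, β₀]ᵀ = [-131, -22]ᵀ.
Δ = 114·6 − 16² = 428.
β₁ = ((-131)·6 − 16·(-22))/428 = -217/214; β₀ = (114·(-22) − 16·(-131))/428 = -103/107.

β₁ = -1.0140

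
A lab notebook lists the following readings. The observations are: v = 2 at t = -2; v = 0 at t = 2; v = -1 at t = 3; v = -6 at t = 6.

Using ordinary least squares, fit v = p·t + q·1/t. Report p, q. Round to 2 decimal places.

With design matrix X, XᵀX = [[53, 4]; [4, 23/36]] and Xᵀv = [-43, -7/3]ᵀ.
det = 53·(23/36) − 4² = 643/36.
p = ((-43)·(23/36) − 4·(-7/3))/(643/36) = -653/643; q = (53·(-7/3) − 4·(-43))/(643/36) = 1740/643.

p = -1.02, q = 2.71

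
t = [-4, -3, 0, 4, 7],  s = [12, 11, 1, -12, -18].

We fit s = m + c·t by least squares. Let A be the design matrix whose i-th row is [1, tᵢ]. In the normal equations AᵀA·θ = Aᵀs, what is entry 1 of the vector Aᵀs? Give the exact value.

-6

Entry 1 ↔ basis 1, so (Aᵀs)_{1} = Σᵢ sᵢ = (1)·(12) + (1)·(11) + (1)·(1) + (1)·(-12) + (1)·(-18) = -6.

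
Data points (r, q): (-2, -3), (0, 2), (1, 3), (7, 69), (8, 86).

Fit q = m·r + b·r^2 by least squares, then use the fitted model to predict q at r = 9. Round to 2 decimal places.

q̂ = 105.39

With design matrix M, MᵀM = [[118, 848]; [848, 6514]] and Mᵀq = [1180, 8876]ᵀ.
Eliminating b: 6514·(row 1) − 848·(row 2) gives 49548·m = 6514·1180 − 848·8876 = 159672, so m = 13306/4129.
Then b = (8876 − 848·(13306/4129))/6514 = 3894/4129.
At r = 9: q̂ = (13306/4129)·(9) + (3894/4129)·(81) = 435168/4129.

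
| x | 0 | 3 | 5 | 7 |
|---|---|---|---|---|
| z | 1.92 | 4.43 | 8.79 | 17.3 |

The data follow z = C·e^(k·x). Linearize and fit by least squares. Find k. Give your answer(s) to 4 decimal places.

k = 0.3147

Let Y = ln z. Fitting Y = k·x + ln C by least squares:
Over the data: Σx = 15.0000, Σ(x)² = 83.0000, Σln z = 7.1650, Σx·ln z = 35.2882.
Normal system: [[83.0000, 15.0000]; [15.0000, 4]]·[k, ln C]ᵀ = [35.2882, 7.1650]ᵀ.
Slope k = (n·Σx·ln z − Σx·Σln z)/(n·Σ(x)² − (Σx)²) = (4·35.2882 − 15.0000·7.1650)/107.0000 = 0.31474; ln C = (Σln z − k·Σx)/n = 0.61099.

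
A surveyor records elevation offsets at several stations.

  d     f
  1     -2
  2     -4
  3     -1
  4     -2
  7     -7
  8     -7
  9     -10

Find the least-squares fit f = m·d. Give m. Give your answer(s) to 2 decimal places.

With design matrix X, XᵀX = [[224]] and Xᵀf = [-216]ᵀ.
Hence m = -216 / 224 ≈ -0.964286.

m = -0.96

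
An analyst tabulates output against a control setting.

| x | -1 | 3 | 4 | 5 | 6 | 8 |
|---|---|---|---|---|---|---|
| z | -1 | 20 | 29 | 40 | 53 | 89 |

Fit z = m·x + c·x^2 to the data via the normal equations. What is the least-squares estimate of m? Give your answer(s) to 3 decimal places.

m = 3.149

Forming MᵀM = [[151, 943]; [943, 6355]] and Mᵀz = [1407, 9247]ᵀ gives MᵀM·[m, c]ᵀ = Mᵀz.
Eliminating c: 6355·(row 1) − 943·(row 2) gives 70356·m = 6355·1407 − 943·9247 = 221564, so m = 1351/429.
Then c = (9247 − 943·(1351/429))/6355 = 17374/17589.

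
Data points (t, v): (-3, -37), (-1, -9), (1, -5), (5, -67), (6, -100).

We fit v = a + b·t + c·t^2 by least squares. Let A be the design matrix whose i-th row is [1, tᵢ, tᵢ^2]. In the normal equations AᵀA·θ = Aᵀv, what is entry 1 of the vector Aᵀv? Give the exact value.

-218

Entry 1 ↔ basis 1, so (Aᵀv)_{1} = Σᵢ vᵢ = (1)·(-37) + (1)·(-9) + (1)·(-5) + (1)·(-67) + (1)·(-100) = -218.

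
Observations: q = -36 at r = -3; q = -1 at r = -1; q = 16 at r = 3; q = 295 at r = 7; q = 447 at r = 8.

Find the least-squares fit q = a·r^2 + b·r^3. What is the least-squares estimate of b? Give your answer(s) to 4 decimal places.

b = 1.0012

MᵀM·[a, b]ᵀ = Mᵀq reads: 6660·a + 49574·b = 42882;  49574·a + 381252·b = 331454.
Eliminating b: 381252·(row 1) − 49574·(row 2) gives 81556844·a = 381252·42882 − 49574·331454 = -82652332, so a = -20663083/20389211.
Then b = (331454 − 49574·(-20663083/20389211))/381252 = 20412843/20389211.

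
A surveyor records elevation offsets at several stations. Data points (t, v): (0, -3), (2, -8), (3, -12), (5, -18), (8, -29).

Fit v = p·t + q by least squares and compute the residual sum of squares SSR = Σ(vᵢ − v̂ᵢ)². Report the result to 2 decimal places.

SSR = 1.89

Sums needed: Σt·t = 102, Σt = 18, Σ1 = 5.
Moment sums: Σt·v = -374, Σv = -70.
MᵀM·[p, q]ᵀ = Mᵀv becomes [[102, 18]; [18, 5]]·[p, q]ᵀ = [-374, -70]ᵀ.
Eliminating q: 5·(row 1) − 18·(row 2) gives 186·p = 5·(-374) − 18·(-70) = -610, so p = -305/93.
Then q = ((-70) − 18·(-305/93))/5 = -68/31.
Residuals: -25/31, 70/93, 1/31, 55/93, -53/93; SSR = 176/93.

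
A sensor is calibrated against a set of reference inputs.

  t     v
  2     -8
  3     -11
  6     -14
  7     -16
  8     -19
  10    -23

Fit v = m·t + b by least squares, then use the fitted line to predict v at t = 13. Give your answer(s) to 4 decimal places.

From the data, Σt·t = 262, Σt = 36, Σ1 = 6.
And Σt·v = -627, Σv = -91.
Eliminating b: 6·(row 1) − 36·(row 2) gives 276·m = 6·(-627) − 36·(-91) = -486, so m = -81/46.
Then b = ((-91) − 36·(-81/46))/6 = -635/138.
At t = 13: v̂ = (-81/46)·(13) + (-635/138)·(1) = -1897/69.

v̂ = -27.4928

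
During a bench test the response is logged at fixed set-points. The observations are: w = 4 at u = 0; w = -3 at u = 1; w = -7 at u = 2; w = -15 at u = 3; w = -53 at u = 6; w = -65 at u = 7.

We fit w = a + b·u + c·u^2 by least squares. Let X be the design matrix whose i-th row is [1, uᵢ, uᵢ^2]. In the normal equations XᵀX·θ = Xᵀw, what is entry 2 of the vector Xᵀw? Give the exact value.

Entry 2 ↔ basis u, so (Xᵀw)_{2} = Σᵢ (u)·wᵢ = (0)·(4) + (1)·(-3) + (2)·(-7) + (3)·(-15) + (6)·(-53) + (7)·(-65) = -835.

-835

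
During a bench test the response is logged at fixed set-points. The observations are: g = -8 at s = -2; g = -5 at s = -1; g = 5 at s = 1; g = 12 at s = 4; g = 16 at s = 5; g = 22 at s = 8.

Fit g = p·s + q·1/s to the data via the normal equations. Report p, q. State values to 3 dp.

p = 2.838, q = 2.501

MᵀM·[p, q]ᵀ = Mᵀg reads: 111·p + 6·q = 330;  6·p + (3789/1600)·q = 459/20.
(Σs·s = 111, Σs·1/s = 6, Σ1/s·1/s = 3789/1600, Σs·g = 330, Σ1/s·g = 459/20.)
Eliminating q: (3789/1600)·(row 1) − 6·(row 2) gives (362979/1600)·p = (3789/1600)·330 − 6·(459/20) = 20601/32, so p = 114450/40331.
Then q = ((459/20) − 6·(114450/40331))/(3789/1600) = 100880/40331.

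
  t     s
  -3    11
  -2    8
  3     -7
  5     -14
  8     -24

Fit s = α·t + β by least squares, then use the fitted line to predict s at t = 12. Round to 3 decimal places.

ŝ = -36.226

Normal-equation sums: Σt·t = 111, Σt = 11, Σ1 = 5.
For Mᵀs: Σt·s = -332, Σs = -26.
MᵀM·[α, β]ᵀ = Mᵀs becomes [[111, 11]; [11, 5]]·[α, β]ᵀ = [-332, -26]ᵀ.
Δ = 111·5 − 11² = 434.
α = ((-332)·5 − 11·(-26))/434 = -687/217; β = (111·(-26) − 11·(-332))/434 = 383/217.
At t = 12: ŝ = (-687/217)·(12) + (383/217)·(1) = -1123/31.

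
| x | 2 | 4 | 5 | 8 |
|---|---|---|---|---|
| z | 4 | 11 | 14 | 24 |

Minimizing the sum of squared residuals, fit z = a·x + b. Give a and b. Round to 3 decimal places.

From the data, Σx·x = 109, Σx = 19, Σ1 = 4.
For Aᵀz: Σx·z = 314, Σz = 53.
Determinant 109·4 − 19² = 75.
a = (314·4 − 19·53)/75 = 83/25; b = (109·53 − 19·314)/75 = -63/25.

a = 3.320, b = -2.520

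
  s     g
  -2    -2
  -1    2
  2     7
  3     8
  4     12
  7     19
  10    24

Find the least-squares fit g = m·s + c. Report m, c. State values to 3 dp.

Compute the Gram sums: Σs·s = 183, Σs = 23, Σ1 = 7.
Right-hand side: Σs·g = 461, Σg = 70.
AᵀA·[m, c]ᵀ = Aᵀg becomes [[183, 23]; [23, 7]]·[m, c]ᵀ = [461, 70]ᵀ.
Determinant 183·7 − 23² = 752.
m = (461·7 − 23·70)/752 = 1617/752; c = (183·70 − 23·461)/752 = 2207/752.

m = 2.150, c = 2.935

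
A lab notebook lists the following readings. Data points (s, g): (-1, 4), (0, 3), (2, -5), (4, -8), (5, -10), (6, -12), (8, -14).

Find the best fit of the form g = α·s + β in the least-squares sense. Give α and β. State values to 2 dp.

α = -2.13, β = 1.32

MᵀM·[α, β]ᵀ = Mᵀg reads: 146·α + 24·β = -280;  24·α + 7·β = -42.
Determinant 146·7 − 24² = 446.
α = ((-280)·7 − 24·(-42))/446 = -476/223; β = (146·(-42) − 24·(-280))/446 = 294/223.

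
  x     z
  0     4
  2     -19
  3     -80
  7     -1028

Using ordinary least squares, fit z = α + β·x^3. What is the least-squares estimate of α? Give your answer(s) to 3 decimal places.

α = 3.469

MᵀM·[α, β]ᵀ = Mᵀz reads: 4·α + 378·β = -1123;  378·α + 118442·β = -354916.
Δ = 4·118442 − 378² = 330884.
α = ((-1123)·118442 − 378·(-354916))/330884 = 573941/165442; β = (4·(-354916) − 378·(-1123))/330884 = -497585/165442.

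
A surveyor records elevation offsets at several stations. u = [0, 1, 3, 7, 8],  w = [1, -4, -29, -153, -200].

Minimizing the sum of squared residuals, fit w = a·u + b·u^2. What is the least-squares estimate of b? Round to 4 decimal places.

The normal system AᵀA·[a, b]ᵀ = Aᵀw is [[123, 883]; [883, 6579]]·[a, b]ᵀ = [-2762, -20562]ᵀ.
det = 123·6579 − 883² = 29528.
a = ((-2762)·6579 − 883·(-20562))/29528 = -1869/3691; b = (123·(-20562) − 883·(-2762))/29528 = -11285/3691.

b = -3.0574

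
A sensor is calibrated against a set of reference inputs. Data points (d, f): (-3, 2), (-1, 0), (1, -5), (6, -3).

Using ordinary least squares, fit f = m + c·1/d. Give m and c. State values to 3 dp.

From the data, Σ1 = 4, Σ1/d = -1/6, Σ1/d·1/d = 77/36.
Right-hand side: Σf = -6, Σ1/d·f = -37/6.
So XᵀX·[m, c]ᵀ = Xᵀf: [[4, -1/6]; [-1/6, 77/36]]·[m, c]ᵀ = [-6, -37/6]ᵀ.
Determinant 4·(77/36) − (-1/6)² = 307/36.
m = ((-6)·(77/36) − (-1/6)·(-37/6))/(307/36) = -499/307; c = (4·(-37/6) − (-1/6)·(-6))/(307/36) = -924/307.

m = -1.625, c = -3.010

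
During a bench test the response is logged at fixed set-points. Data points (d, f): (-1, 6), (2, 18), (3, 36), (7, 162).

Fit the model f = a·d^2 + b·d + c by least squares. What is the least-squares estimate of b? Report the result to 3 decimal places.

b = 1.258

The normal equations are: 2499·a + 377·b + 63·c = 8340;  377·a + 63·b + 11·c = 1272;  63·a + 11·b + 4·c = 222.
(Σd^2·d^2 = 2499, Σd^2·d = 377, Σd^2 = 63, Σd·d = 63, Σd = 11, Σ1 = 4, Σd^2·f = 8340, Σd·f = 1272, Σf = 222.)
Solving the 3×3 system (Gaussian elimination) gives a = 5961/1958, b = 2463/1958, c = 45/11.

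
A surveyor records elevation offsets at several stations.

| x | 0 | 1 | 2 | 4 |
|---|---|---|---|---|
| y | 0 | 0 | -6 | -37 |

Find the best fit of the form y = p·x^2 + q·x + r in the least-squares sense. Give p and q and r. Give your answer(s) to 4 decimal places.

The normal system MᵀM·[p, q, r]ᵀ = Mᵀy is [[273, 73, 21]; [73, 21, 7]; [21, 7, 4]]·[p, q, r]ᵀ = [-616, -160, -43]ᵀ.
Inverting the 3×3 Gram matrix, [p, q, r]ᵀ = [-137/44, 707/220, -3/110]ᵀ.

p = -3.1136, q = 3.2136, r = -0.0273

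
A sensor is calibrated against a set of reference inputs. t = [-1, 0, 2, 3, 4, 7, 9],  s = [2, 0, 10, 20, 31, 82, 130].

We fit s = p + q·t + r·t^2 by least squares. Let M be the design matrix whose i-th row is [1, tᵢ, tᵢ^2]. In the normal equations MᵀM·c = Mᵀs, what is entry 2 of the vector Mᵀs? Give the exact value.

Entry 2 ↔ basis t, so (Mᵀs)_{2} = Σᵢ (t)·sᵢ = (-1)·(2) + (0)·(0) + (2)·(10) + (3)·(20) + (4)·(31) + (7)·(82) + (9)·(130) = 1946.

1946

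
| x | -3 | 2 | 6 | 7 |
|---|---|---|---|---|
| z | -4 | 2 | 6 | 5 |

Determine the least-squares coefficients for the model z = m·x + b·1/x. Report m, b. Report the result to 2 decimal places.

Normal-equation sums: Σx·x = 98, Σx·1/x = 4, Σ1/x·1/x = 361/882.
Right-hand side: Σx·z = 87, Σ1/x·z = 85/21.
Normal equations: [[98, 4]; [4, 361/882]]·[m, b]ᵀ = [87, 85/21]ᵀ.
Eliminating b: (361/882)·(row 1) − 4·(row 2) gives (217/9)·m = (361/882)·87 − 4·(85/21) = 1903/98, so m = 17127/21266.
Then b = ((85/21) − 4·(17127/21266))/(361/882) = 438/217.

m = 0.81, b = 2.02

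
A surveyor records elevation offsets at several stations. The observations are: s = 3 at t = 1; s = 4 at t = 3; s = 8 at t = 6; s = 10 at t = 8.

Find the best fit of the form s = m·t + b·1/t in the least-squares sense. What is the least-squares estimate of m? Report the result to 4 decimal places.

m = 1.2381

Sums needed: Σt·t = 110, Σt·1/t = 4, Σ1/t·1/t = 665/576.
Right-hand side: Σt·s = 143, Σ1/t·s = 83/12.
Eliminating b: (665/576)·(row 1) − 4·(row 2) gives (31967/288)·m = (665/576)·143 − 4·(83/12) = 79159/576, so m = 79159/63934.
Then b = ((83/12) − 4·(79159/63934))/(665/576) = 54384/31967.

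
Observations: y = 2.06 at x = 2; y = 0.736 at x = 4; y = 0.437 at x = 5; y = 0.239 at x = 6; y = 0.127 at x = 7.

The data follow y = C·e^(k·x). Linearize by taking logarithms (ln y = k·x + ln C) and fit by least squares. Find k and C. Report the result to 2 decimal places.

k = -0.55, C = 6.54

With ln yᵢ as the transformed response and xᵢ as the regressor:
Over the data: Σx = 24.0000, Σ(x)² = 130.0000, Σln y = -3.9065, Σx·ln y = -26.9525.
Normal system: [[130.0000, 24.0000]; [24.0000, 5]]·[k, ln C]ᵀ = [-26.9525, -3.9065]ᵀ.
Δ = 130.0000·5 − (24.0000)² = 74.0000; k = (-26.9525·5 − 24.0000·-3.9065)/74.0000 = -0.55414, ln C = (130.0000·-3.9065 − 24.0000·-26.9525)/74.0000 = 1.87859, so C = exp(1.87859) = 6.54426.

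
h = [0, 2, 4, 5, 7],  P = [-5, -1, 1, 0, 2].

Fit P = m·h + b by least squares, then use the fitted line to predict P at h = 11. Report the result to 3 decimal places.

Sums needed: Σh·h = 94, Σh = 18, Σ1 = 5.
And Σh·P = 16, ΣP = -3.
So XᵀX·[m, b]ᵀ = XᵀP: [[94, 18]; [18, 5]]·[m, b]ᵀ = [16, -3]ᵀ.
Δ = 94·5 − 18² = 146.
m = (16·5 − 18·(-3))/146 = 67/73; b = (94·(-3) − 18·16)/146 = -285/73.
At h = 11: P̂ = (67/73)·(11) + (-285/73)·(1) = 452/73.

P̂ = 6.192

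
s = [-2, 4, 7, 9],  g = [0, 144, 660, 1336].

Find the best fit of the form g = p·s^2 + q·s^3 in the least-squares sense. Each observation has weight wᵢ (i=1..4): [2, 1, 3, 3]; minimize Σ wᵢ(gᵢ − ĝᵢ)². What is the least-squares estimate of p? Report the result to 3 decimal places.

p = 2.920

From the data, Σwᵢ·s^2·s^2 = 27174, Σwᵢ·s^2·s^3 = 228528, Σwᵢ·s^3·s^3 = 1951494.
Moment sums: Σwᵢ·s^2·g = 423972, Σwᵢ·s^3·g = 3610188.
Normal equations: [[27174, 228528]; [228528, 1951494]]·[p, q]ᵀ = [423972, 3610188]ᵀ.
Determinant 27174·1951494 − 228528² = 804851172.
p = (423972·1951494 − 228528·3610188)/804851172 = 65271414/22356977; q = (27174·3610188 − 228528·423972)/804851172 = 33715986/22356977.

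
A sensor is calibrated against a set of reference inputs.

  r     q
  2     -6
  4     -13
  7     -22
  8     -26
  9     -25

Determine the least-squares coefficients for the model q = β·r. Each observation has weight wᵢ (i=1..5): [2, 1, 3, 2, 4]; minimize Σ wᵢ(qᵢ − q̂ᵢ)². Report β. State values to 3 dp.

Compute the Gram sums: Σwᵢ·r·r = 623.
Moment sums: Σwᵢ·r·q = -1854.
Normal equations: [[623]]·[β]ᵀ = [-1854]ᵀ.
Hence β = -1854 / 623 ≈ -2.97592.

β = -2.976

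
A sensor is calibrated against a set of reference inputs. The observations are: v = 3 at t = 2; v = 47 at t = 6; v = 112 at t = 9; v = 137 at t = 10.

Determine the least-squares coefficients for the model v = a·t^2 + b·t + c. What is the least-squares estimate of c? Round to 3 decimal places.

c = -2.280

Entries of MᵀM: Σt^2·t^2 = 17873, Σt^2·t = 1953, Σt^2 = 221, Σt·t = 221, Σt = 27, Σ1 = 4.
For Mᵀv: Σt^2·v = 24476, Σt·v = 2666, Σv = 299.
So MᵀM·[a, b, c]ᵀ = Mᵀv: [[17873, 1953, 221]; [1953, 221, 27]; [221, 27, 4]]·[a, b, c]ᵀ = [24476, 2666, 299]ᵀ.
Inverting the 3×3 Gram matrix, [a, b, c]ᵀ = [953/668, -887/3340, -3807/1670]ᵀ.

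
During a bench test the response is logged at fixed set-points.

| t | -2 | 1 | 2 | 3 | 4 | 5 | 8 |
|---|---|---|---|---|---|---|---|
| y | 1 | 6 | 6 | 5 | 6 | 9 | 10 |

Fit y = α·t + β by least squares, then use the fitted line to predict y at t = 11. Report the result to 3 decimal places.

ŷ = 12.943

The normal system MᵀM·[α, β]ᵀ = Mᵀy is [[123, 21]; [21, 7]]·[α, β]ᵀ = [180, 43]ᵀ.
Δ = 123·7 − 21² = 420.
α = (180·7 − 21·43)/420 = 17/20; β = (123·43 − 21·180)/420 = 503/140.
At t = 11: ŷ = (17/20)·(11) + (503/140)·(1) = 453/35.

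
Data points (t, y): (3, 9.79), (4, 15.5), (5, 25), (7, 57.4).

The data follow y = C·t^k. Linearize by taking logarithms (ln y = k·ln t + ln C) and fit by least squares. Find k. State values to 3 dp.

With ln yᵢ as the transformed response and ln tᵢ as the regressor:
Σln t = 6.0403, Σ(ln t)² = 9.5056, Σln y = 12.2911, Σln t·ln y = 19.3675.
Equations: 9.5056·k + 6.0403·ln C = 19.3675;  6.0403·k + 4·ln C = 12.2911.
Solving (det = 1.5378): k = 2.09955, ln C = -0.09768.

k = 2.100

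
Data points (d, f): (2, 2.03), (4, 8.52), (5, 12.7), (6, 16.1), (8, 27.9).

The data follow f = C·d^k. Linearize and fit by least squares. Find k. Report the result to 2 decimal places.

k = 1.88

With ln fᵢ as the transformed response and ln dᵢ as the regressor:
Σln d = 7.5601, Σ(ln d)² = 12.5270, Σln f = 11.4995, Σln d·ln f = 19.4520.
Equations: 12.5270·k + 7.5601·ln C = 19.4520;  7.5601·k + 5·ln C = 11.4995.
Slope k = (n·Σln d·ln f − Σln d·Σln f)/(n·Σ(ln d)² − (Σln d)²) = (5·19.4520 − 7.5601·11.4995)/5.4804 = 1.88361; ln C = (Σln f − k·Σln d)/n = -0.54815.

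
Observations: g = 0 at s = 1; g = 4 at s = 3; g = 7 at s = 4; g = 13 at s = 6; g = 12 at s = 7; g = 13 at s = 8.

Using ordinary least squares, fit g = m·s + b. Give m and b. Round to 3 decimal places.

Entries of MᵀM: Σs·s = 175, Σs = 29, Σ1 = 6.
Right-hand side: Σs·g = 306, Σg = 49.
Δ = 175·6 − 29² = 209.
m = (306·6 − 29·49)/209 = 415/209; b = (175·49 − 29·306)/209 = -299/209.

m = 1.986, b = -1.431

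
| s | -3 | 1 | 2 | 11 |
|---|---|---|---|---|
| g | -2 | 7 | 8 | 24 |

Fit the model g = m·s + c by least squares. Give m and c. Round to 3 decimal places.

Setting ∂/∂m … = 0 gives: 135·m + 11·c = 293;  11·m + 4·c = 37.
(Σs·s = 135, Σs = 11, Σ1 = 4, Σs·g = 293, Σg = 37.)
Eliminating c: 4·(row 1) − 11·(row 2) gives 419·m = 4·293 − 11·37 = 765, so m = 765/419.
Then c = (37 − 11·(765/419))/4 = 1772/419.

m = 1.826, c = 4.229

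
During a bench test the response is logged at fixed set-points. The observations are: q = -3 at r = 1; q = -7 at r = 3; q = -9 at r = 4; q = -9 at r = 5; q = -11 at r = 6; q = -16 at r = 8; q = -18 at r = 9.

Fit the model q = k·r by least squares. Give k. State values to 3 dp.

Setting ∂/∂k … = 0 gives: 232·k = -461.
(Σr·r = 232, Σr·q = -461.)
Hence k = -461 / 232 ≈ -1.98707.

k = -1.987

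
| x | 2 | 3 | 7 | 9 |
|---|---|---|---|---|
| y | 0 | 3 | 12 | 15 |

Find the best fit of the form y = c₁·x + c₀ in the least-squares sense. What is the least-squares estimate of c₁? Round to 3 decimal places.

c₁ = 2.153

Setting ∂/∂c₁ … = 0 gives: 143·c₁ + 21·c₀ = 228;  21·c₁ + 4·c₀ = 30.
Eliminating c₀: 4·(row 1) − 21·(row 2) gives 131·c₁ = 4·228 − 21·30 = 282, so c₁ = 282/131.
Then c₀ = (30 − 21·(282/131))/4 = -498/131.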